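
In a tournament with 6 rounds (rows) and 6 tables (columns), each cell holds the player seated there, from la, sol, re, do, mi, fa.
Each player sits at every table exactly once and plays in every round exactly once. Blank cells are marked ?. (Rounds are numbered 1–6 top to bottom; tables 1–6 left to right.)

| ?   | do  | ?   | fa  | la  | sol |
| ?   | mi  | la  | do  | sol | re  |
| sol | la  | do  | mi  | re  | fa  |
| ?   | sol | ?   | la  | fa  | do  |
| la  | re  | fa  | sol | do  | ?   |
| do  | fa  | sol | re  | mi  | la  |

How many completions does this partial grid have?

2

Round 1, table 1: eliminating its round and table leaves {re, mi}.
Round 1, table 3: eliminating its round and table leaves {re, mi}.
Round 2, table 1: eliminating its round and table leaves {fa}.
Round 4, table 1: eliminating its round and table leaves {re, mi}.
Round 4, table 3: eliminating its round and table leaves {re, mi}.
Round 5, table 6: eliminating its round and table leaves {mi}.
Enumerating the assignments across these blanks that avoid any round or table repeat gives 2 completions.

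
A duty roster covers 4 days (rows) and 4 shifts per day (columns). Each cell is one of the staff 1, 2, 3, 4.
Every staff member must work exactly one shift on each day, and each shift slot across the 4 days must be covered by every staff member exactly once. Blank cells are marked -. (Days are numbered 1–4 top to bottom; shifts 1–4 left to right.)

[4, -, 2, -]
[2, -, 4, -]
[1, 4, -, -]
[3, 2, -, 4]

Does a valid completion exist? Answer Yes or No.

No day or shift among the givens repeats a symbol, and propagating forced cells runs into no contradiction.
One valid completion exists (for instance, 4 1 2 3 / 2 3 4 1 / 1 4 3 2 / 3 2 1 4).

Yes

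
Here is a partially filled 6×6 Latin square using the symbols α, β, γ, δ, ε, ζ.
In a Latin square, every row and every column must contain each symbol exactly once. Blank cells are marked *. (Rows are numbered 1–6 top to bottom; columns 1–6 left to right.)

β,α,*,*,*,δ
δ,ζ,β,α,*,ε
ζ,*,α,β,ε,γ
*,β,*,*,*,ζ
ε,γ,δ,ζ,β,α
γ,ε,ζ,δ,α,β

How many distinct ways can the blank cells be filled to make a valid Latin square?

2

Row 1, column 3: eliminating its row and column leaves {γ, ε}.
Row 1, column 4: eliminating its row and column leaves {γ, ε}.
Row 1, column 5: eliminating its row and column leaves {γ, ζ}.
Row 2, column 5: eliminating its row and column leaves {γ}.
Row 3, column 2: eliminating its row and column leaves {δ}.
Row 4, column 1: eliminating its row and column leaves {α}.
Row 4, column 3: eliminating its row and column leaves {γ, ε}.
Row 4, column 4: eliminating its row and column leaves {γ, ε}.
Row 4, column 5: eliminating its row and column leaves {γ, δ}.
Enumerating the assignments across these blanks that avoid any row or column repeat gives 2 completions.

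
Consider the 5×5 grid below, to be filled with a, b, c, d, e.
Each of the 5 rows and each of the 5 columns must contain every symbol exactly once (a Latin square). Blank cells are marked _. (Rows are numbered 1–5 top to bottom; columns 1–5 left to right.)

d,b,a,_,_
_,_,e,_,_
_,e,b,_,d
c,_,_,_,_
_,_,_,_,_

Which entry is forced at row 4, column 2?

a

Row 3, column 1: row 3 has {b, d, e} and column 1 has {c, d}, leaving only a.
Row 2, column 1: row 2 has {e} and column 1 has {a, c, d}, leaving only b.
Row 3, column 4: row 3 has {a, b, d, e} and column 4 has {}, leaving only c.
Row 1, column 4: row 1 has {a, b, d} and column 4 has {c}, leaving only e.
Row 1, column 5: row 1 has {a, b, d, e} and column 5 has {d}, leaving only c.
Row 2, column 5: row 2 has {b, e} and column 5 has {c, d}, leaving only a.
Row 2, column 4: row 2 has {a, b, e} and column 4 has {c, e}, leaving only d.
Row 2, column 2: row 2 has {a, b, d, e} and column 2 has {b, e}, leaving only c.
Row 4, column 3: row 4 has {c} and column 3 has {a, b, e}, leaving only d.
Row 4 already has {c, d} and column 2 already has {b, c, e}, so row 4, column 2 must be a.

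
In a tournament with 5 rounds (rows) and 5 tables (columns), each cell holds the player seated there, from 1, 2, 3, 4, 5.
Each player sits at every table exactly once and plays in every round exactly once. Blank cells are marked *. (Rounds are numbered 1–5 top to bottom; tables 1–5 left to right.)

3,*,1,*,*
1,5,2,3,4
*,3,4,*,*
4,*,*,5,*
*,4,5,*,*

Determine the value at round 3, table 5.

Round 1, table 2: round 1 has {1, 3} and table 2 has {3, 4, 5}, leaving only 2.
Round 1, table 4: round 1 has {1, 2, 3} and table 4 has {3, 5}, leaving only 4.
Round 1, table 5: round 1 has {1, 2, 3, 4} and table 5 has {4}, leaving only 5.
Round 4, table 2: round 4 has {4, 5} and table 2 has {2, 3, 4, 5}, leaving only 1.
Round 4, table 3: round 4 has {1, 4, 5} and table 3 has {1, 2, 4, 5}, leaving only 3.
Round 4, table 5: round 4 has {1, 3, 4, 5} and table 5 has {4, 5}, leaving only 2.
Round 3 already has {3, 4} and table 5 already has {2, 4, 5}, so round 3, table 5 must be 1.

1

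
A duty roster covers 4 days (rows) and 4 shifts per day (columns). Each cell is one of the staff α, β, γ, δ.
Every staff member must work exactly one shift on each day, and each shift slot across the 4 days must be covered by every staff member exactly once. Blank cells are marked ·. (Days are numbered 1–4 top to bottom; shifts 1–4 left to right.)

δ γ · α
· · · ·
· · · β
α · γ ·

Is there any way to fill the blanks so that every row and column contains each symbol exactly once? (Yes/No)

Yes

No day or shift among the givens repeats a symbol, and propagating forced cells runs into no contradiction.
One valid completion exists (for instance, δ γ β α / β δ α γ / γ α δ β / α β γ δ).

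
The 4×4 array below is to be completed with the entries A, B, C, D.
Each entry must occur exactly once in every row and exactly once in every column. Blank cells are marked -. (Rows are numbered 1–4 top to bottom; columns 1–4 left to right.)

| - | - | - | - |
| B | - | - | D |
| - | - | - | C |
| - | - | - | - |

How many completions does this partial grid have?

16

Row 1, column 1: eliminating its row and column leaves {A, C, D}.
Row 1, column 2: eliminating its row and column leaves {A, B, C, D}.
Row 1, column 3: eliminating its row and column leaves {A, B, C, D}.
Row 1, column 4: eliminating its row and column leaves {A, B}.
Row 2, column 2: eliminating its row and column leaves {A, C}.
Row 2, column 3: eliminating its row and column leaves {A, C}.
Row 3, column 1: eliminating its row and column leaves {A, D}.
Row 3, column 2: eliminating its row and column leaves {A, B, D}.
Row 3, column 3: eliminating its row and column leaves {A, B, D}.
Row 4, column 1: eliminating its row and column leaves {A, C, D}.
Row 4, column 2: eliminating its row and column leaves {A, B, C, D}.
Row 4, column 3: eliminating its row and column leaves {A, B, C, D}.
Row 4, column 4: eliminating its row and column leaves {A, B}.
Enumerating the assignments across these blanks that avoid any row or column repeat gives 16 completions.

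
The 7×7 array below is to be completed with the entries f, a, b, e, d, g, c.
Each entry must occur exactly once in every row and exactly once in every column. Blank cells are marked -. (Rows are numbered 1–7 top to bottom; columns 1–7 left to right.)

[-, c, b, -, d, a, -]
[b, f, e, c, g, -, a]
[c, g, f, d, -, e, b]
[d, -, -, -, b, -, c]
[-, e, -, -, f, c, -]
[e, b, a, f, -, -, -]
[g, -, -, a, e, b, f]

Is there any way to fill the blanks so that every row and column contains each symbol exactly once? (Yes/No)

Yes

No row or column among the givens repeats a symbol, and propagating forced cells runs into no contradiction.
One valid completion exists (for instance, f c b g d a e / b f e c g d a / c g f d a e b / d a g e b f c / a e d b f c g / e b a f c g d / g d c a e b f).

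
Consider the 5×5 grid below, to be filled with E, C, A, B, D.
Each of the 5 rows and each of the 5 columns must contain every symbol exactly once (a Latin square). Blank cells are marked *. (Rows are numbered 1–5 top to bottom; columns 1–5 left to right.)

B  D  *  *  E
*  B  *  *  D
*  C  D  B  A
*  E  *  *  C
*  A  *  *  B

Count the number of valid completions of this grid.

Row 1, column 3: eliminating its row and column leaves {C, A}.
Row 1, column 4: eliminating its row and column leaves {C, A}.
Row 2, column 1: eliminating its row and column leaves {E, C, A}.
Row 2, column 3: eliminating its row and column leaves {E, C, A}.
Row 2, column 4: eliminating its row and column leaves {E, C, A}.
Row 3, column 1: eliminating its row and column leaves {E}.
Row 4, column 1: eliminating its row and column leaves {A, D}.
Row 4, column 3: eliminating its row and column leaves {A, B}.
Row 4, column 4: eliminating its row and column leaves {A, D}.
Row 5, column 1: eliminating its row and column leaves {E, C, D}.
Row 5, column 3: eliminating its row and column leaves {E, C}.
Row 5, column 4: eliminating its row and column leaves {E, C, D}.
Enumerating the assignments across these blanks that avoid any row or column repeat gives 3 completions.

3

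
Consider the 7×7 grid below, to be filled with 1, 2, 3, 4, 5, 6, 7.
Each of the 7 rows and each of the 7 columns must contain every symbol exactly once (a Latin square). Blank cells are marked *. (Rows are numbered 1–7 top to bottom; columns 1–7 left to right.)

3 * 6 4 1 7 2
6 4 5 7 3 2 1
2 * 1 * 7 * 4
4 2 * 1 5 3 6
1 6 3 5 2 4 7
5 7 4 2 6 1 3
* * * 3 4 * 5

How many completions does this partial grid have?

Row 1, column 2: eliminating its row and column leaves {5}.
Row 3, column 2: eliminating its row and column leaves {3, 5}.
Row 3, column 4: eliminating its row and column leaves {6}.
Row 3, column 6: eliminating its row and column leaves {5, 6}.
Row 4, column 3: eliminating its row and column leaves {7}.
Row 7, column 1: eliminating its row and column leaves {7}.
Row 7, column 2: eliminating its row and column leaves {1}.
Row 7, column 3: eliminating its row and column leaves {2, 7}.
Row 7, column 6: eliminating its row and column leaves {6}.
Only one assignment across all blanks avoids any row or column repeat, giving 1 completion.

1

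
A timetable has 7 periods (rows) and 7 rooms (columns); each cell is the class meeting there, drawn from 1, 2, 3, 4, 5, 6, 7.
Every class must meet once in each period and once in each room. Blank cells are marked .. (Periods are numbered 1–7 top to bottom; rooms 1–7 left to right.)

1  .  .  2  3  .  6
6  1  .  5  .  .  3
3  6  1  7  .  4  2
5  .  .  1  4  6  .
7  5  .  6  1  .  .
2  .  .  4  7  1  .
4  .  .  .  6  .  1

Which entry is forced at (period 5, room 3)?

Period 2, room 5: period 2 has {1, 3, 5, 6} and room 5 has {1, 3, 4, 6, 7}, leaving only 2.
Period 2, room 6: period 2 has {1, 2, 3, 5, 6} and room 6 has {1, 4, 6}, leaving only 7.
Period 1, room 6: period 1 has {1, 2, 3, 6} and room 6 has {1, 4, 6, 7}, leaving only 5.
Period 2, room 3: period 2 has {1, 2, 3, 5, 6, 7} and room 3 has {1}, leaving only 4.
Period 1, room 3: period 1 has {1, 2, 3, 5, 6} and room 3 has {1, 4}, leaving only 7.
Period 1, room 2: period 1 has {1, 2, 3, 5, 6, 7} and room 2 has {1, 5, 6}, leaving only 4.
Period 3, room 5: period 3 has {1, 2, 3, 4, 6, 7} and room 5 has {1, 2, 3, 4, 6, 7}, leaving only 5.
Period 4, room 7: period 4 has {1, 4, 5, 6} and room 7 has {1, 2, 3, 6}, leaving only 7.
Period 5, room 7: period 5 has {1, 5, 6, 7} and room 7 has {1, 2, 3, 6, 7}, leaving only 4.
Period 6, room 2: period 6 has {1, 2, 4, 7} and room 2 has {1, 4, 5, 6}, leaving only 3.
Period 4, room 2: period 4 has {1, 4, 5, 6, 7} and room 2 has {1, 3, 4, 5, 6}, leaving only 2.
Period 4, room 3: period 4 has {1, 2, 4, 5, 6, 7} and room 3 has {1, 4, 7}, leaving only 3.
Period 5 already has {1, 4, 5, 6, 7} and room 3 already has {1, 3, 4, 7}, so period 5, room 3 must be 2.

2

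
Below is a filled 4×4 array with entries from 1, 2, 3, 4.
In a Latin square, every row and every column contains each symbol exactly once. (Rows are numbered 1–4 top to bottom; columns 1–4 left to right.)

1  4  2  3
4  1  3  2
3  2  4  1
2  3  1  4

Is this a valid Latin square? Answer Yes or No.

Yes

Each row is a permutation of the 4 symbols, and so is each column.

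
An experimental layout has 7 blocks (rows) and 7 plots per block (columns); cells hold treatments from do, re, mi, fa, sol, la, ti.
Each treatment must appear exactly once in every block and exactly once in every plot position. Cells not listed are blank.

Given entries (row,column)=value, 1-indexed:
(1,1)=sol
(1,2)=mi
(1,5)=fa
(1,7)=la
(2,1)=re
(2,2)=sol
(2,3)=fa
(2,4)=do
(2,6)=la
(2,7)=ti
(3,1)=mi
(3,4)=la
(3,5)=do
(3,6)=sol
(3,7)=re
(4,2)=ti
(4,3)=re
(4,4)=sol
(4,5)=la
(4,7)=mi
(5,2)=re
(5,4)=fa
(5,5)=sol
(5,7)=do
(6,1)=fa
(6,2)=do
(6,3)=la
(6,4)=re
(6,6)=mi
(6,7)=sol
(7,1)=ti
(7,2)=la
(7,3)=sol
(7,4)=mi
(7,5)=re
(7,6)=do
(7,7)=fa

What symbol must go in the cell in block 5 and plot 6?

ti

Block 5 already has {do, re, fa, sol} and plot 6 already has {do, mi, sol, la}, so block 5, plot 6 must be ti.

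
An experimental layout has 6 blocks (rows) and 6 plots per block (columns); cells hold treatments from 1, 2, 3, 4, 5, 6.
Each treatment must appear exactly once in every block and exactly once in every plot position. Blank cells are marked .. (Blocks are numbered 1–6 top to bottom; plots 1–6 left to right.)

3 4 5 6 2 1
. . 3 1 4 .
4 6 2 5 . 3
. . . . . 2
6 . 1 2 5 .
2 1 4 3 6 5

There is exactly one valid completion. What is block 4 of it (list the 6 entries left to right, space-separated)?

Block 4, plot 3: block 4 has {2} and plot 3 has {1, 2, 3, 4, 5}, leaving only 6.
Block 4, plot 4: block 4 has {2, 6} and plot 4 has {1, 2, 3, 5, 6}, leaving only 4.
Block 2, plot 1: block 2 has {1, 3, 4} and plot 1 has {2, 3, 4, 6}, leaving only 5.
Block 4, plot 1: block 4 has {2, 4, 6} and plot 1 has {2, 3, 4, 5, 6}, leaving only 1.
Block 4, plot 5: block 4 has {1, 2, 4, 6} and plot 5 has {2, 4, 5, 6}, leaving only 3.
Block 4, plot 2: block 4 has {1, 2, 3, 4, 6} and plot 2 has {1, 4, 6}, leaving only 5.
So block 4 reads: 1 5 6 4 3 2.

1 5 6 4 3 2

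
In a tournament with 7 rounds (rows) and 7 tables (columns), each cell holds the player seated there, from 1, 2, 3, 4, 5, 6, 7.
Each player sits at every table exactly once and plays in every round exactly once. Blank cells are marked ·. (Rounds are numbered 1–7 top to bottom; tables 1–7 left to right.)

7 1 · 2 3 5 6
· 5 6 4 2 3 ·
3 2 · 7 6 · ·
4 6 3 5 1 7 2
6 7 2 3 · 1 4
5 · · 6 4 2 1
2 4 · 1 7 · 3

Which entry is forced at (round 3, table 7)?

Round 3 already has {2, 3, 6, 7} and table 7 already has {1, 2, 3, 4, 6}, so round 3, table 7 must be 5.

5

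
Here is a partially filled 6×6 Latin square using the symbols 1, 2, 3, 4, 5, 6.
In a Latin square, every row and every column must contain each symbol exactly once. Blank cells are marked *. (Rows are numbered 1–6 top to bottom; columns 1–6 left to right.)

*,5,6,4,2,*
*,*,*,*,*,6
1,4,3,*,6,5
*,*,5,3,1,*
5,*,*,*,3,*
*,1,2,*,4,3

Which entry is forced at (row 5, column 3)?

1

Row 1, column 1: row 1 has {2, 4, 5, 6} and column 1 has {1, 5}, leaving only 3.
Row 1, column 6: row 1 has {2, 3, 4, 5, 6} and column 6 has {3, 5, 6}, leaving only 1.
Row 2, column 5: row 2 has {6} and column 5 has {1, 2, 3, 4, 6}, leaving only 5.
Row 3, column 4: row 3 has {1, 3, 4, 5, 6} and column 4 has {3, 4}, leaving only 2.
Row 2, column 4: row 2 has {5, 6} and column 4 has {2, 3, 4}, leaving only 1.
Row 2, column 3: row 2 has {1, 5, 6} and column 3 has {2, 3, 5, 6}, leaving only 4.
Row 5 already has {3, 5} and column 3 already has {2, 3, 4, 5, 6}, so row 5, column 3 must be 1.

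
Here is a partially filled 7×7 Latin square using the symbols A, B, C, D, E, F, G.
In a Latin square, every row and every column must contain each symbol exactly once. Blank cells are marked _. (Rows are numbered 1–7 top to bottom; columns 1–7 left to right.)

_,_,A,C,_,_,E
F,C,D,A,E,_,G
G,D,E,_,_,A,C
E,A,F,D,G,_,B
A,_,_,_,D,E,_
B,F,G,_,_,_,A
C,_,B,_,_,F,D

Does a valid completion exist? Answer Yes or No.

No row or column among the givens repeats a symbol, and propagating forced cells runs into no contradiction.
One valid completion exists (for instance, D B A C F G E / F C D A E B G / G D E F B A C / E A F D G C B / A G C B D E F / B F G E C D A / C E B G A F D).

Yes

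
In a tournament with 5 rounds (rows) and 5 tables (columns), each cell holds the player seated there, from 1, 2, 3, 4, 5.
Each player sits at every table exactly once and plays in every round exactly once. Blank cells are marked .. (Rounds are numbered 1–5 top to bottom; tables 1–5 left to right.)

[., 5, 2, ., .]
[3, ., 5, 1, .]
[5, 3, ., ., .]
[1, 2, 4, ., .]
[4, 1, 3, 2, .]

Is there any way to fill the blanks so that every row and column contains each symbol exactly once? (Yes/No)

No

Round 1, table 1: round 1 together with table 1 already contain {1, 2, 3, 4, 5} — every symbol — so nothing can go there. The grid has no valid completion.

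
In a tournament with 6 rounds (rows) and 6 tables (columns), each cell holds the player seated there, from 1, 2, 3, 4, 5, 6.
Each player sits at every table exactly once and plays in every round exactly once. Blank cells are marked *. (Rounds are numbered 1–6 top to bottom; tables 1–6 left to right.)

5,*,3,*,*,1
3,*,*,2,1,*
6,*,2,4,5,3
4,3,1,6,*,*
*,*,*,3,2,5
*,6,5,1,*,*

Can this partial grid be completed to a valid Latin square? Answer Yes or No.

Round 1, table 4: round 1 together with table 4 already contain {1, 2, 3, 4, 5, 6} — every symbol — so nothing can go there. The grid has no valid completion.

No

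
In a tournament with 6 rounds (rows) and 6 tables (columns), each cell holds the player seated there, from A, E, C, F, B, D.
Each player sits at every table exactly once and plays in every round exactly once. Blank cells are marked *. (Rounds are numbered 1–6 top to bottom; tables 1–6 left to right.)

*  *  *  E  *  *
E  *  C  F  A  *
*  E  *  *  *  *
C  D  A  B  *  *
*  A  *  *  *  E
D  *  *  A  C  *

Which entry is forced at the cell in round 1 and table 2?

Round 2, table 2: round 2 has {A, E, C, F} and table 2 has {A, E, D}, leaving only B.
Round 2, table 6: round 2 has {A, E, C, F, B} and table 6 has {E}, leaving only D.
Round 4, table 6: round 4 has {A, C, B, D} and table 6 has {E, D}, leaving only F.
Round 4, table 5: round 4 has {A, C, F, B, D} and table 5 has {A, C}, leaving only E.
Round 6, table 2: round 6 has {A, C, D} and table 2 has {A, E, B, D}, leaving only F.
Round 1 already has {E} and table 2 already has {A, E, F, B, D}, so round 1, table 2 must be C.

C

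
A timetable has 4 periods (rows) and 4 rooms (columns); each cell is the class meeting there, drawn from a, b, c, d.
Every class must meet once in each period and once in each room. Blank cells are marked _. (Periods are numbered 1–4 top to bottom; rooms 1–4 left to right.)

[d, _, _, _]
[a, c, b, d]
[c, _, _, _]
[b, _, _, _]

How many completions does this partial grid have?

4

Period 1, room 2: eliminating its period and room leaves {a, b}.
Period 1, room 3: eliminating its period and room leaves {a, c}.
Period 1, room 4: eliminating its period and room leaves {a, b, c}.
Period 3, room 2: eliminating its period and room leaves {a, b, d}.
Period 3, room 3: eliminating its period and room leaves {a, d}.
Period 3, room 4: eliminating its period and room leaves {a, b}.
Period 4, room 2: eliminating its period and room leaves {a, d}.
Period 4, room 3: eliminating its period and room leaves {a, c, d}.
Period 4, room 4: eliminating its period and room leaves {a, c}.
Enumerating the assignments across these blanks that avoid any period or room repeat gives 4 completions.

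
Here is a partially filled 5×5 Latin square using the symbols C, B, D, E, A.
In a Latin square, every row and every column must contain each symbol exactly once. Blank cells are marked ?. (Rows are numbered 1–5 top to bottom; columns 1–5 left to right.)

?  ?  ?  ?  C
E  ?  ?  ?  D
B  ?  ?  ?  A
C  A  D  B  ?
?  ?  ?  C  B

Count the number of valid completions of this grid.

Row 1, column 1: eliminating its row and column leaves {D, A}.
Row 1, column 2: eliminating its row and column leaves {B, D, E}.
Row 1, column 3: eliminating its row and column leaves {B, E, A}.
Row 1, column 4: eliminating its row and column leaves {D, E, A}.
Row 2, column 2: eliminating its row and column leaves {C, B}.
Row 2, column 3: eliminating its row and column leaves {C, B, A}.
Row 2, column 4: eliminating its row and column leaves {A}.
Row 3, column 2: eliminating its row and column leaves {C, D, E}.
Row 3, column 3: eliminating its row and column leaves {C, E}.
Row 3, column 4: eliminating its row and column leaves {D, E}.
Row 4, column 5: eliminating its row and column leaves {E}.
Row 5, column 1: eliminating its row and column leaves {D, A}.
Row 5, column 2: eliminating its row and column leaves {D, E}.
Row 5, column 3: eliminating its row and column leaves {E, A}.
Enumerating the assignments across these blanks that avoid any row or column repeat gives 3 completions.

3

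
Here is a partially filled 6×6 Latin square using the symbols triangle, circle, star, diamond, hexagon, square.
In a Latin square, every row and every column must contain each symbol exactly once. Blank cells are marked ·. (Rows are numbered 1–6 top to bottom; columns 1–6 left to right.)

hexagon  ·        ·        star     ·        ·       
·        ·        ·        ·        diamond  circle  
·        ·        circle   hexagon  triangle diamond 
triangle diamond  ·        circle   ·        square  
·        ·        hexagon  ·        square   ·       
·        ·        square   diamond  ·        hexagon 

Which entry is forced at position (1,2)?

Row 1, column 5: row 1 has {star, hexagon} and column 5 has {triangle, diamond, square}, leaving only circle.
Row 1, column 6: row 1 has {circle, star, hexagon} and column 6 has {circle, diamond, hexagon, square}, leaving only triangle.
Row 1 already has {triangle, circle, star, hexagon} and column 2 already has {diamond}, so row 1, column 2 must be square.

square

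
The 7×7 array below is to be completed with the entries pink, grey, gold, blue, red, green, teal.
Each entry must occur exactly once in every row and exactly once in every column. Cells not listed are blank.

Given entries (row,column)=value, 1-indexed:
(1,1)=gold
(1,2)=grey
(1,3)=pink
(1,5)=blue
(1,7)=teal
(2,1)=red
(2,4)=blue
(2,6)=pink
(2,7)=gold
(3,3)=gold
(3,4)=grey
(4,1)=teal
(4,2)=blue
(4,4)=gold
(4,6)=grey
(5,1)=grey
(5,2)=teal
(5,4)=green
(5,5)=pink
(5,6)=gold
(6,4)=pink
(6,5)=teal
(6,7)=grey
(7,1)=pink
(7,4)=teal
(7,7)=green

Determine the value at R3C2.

pink

Row 1, column 4: row 1 has {pink, grey, gold, blue, teal} and column 4 has {pink, grey, gold, blue, green, teal}, leaving only red.
Row 1, column 6: row 1 has {pink, grey, gold, blue, red, teal} and column 6 has {pink, grey, gold}, leaving only green.
Row 2, column 2: row 2 has {pink, gold, blue, red} and column 2 has {grey, blue, teal}, leaving only green.
Row 2, column 5: row 2 has {pink, gold, blue, red, green} and column 5 has {pink, blue, teal}, leaving only grey.
Row 2, column 3: row 2 has {pink, grey, gold, blue, red, green} and column 3 has {pink, gold}, leaving only teal.
Row 3, column 2 is narrowed to {pink, red}.
If it were red, then row 4, column 7 would be left with no valid symbol.
So row 3, column 2 must be pink.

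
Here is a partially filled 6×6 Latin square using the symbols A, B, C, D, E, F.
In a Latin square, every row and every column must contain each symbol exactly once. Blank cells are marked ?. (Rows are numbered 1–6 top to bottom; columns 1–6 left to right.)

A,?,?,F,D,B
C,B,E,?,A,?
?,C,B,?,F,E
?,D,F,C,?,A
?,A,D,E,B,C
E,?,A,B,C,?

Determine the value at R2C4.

D

Row 2 already has {A, B, C, E} and column 4 already has {B, C, E, F}, so row 2, column 4 must be D.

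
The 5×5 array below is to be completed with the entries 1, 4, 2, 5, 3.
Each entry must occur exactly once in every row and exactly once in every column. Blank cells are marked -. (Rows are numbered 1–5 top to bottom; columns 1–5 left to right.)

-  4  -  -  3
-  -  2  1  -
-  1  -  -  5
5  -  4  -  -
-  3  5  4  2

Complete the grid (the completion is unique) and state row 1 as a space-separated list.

Row 1, column 3: row 1 has {4, 3} and column 3 has {4, 2, 5}, leaving only 1.
Row 1, column 1: row 1 has {1, 4, 3} and column 1 has {5}, leaving only 2.
Row 1, column 4: row 1 has {1, 4, 2, 3} and column 4 has {1, 4}, leaving only 5.
So row 1 reads: 2 4 1 5 3.

2 4 1 5 3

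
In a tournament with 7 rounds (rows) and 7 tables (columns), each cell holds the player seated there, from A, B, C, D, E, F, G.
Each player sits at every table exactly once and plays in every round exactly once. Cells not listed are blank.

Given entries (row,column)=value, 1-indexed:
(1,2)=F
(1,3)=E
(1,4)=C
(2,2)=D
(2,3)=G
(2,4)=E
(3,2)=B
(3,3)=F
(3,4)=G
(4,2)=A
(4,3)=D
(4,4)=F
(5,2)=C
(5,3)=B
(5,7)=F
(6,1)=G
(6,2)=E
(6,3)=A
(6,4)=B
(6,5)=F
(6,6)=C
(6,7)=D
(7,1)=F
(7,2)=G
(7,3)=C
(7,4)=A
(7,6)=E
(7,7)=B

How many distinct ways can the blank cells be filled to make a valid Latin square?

Round 1, table 1: eliminating its round and table leaves {A, B, D}.
Round 1, table 5: eliminating its round and table leaves {A, B, D, G}.
Round 1, table 6: eliminating its round and table leaves {A, B, D, G}.
Round 1, table 7: eliminating its round and table leaves {A, G}.
Round 2, table 1: eliminating its round and table leaves {A, B, C}.
Round 2, table 5: eliminating its round and table leaves {A, B, C}.
Round 2, table 6: eliminating its round and table leaves {A, B, F}.
Round 2, table 7: eliminating its round and table leaves {A, C}.
Round 3, table 1: eliminating its round and table leaves {A, C, D, E}.
Round 3, table 5: eliminating its round and table leaves {A, C, D, E}.
Round 3, table 6: eliminating its round and table leaves {A, D}.
Round 3, table 7: eliminating its round and table leaves {A, C, E}.
Round 4, table 1: eliminating its round and table leaves {B, C, E}.
Round 4, table 5: eliminating its round and table leaves {B, C, E, G}.
Round 4, table 6: eliminating its round and table leaves {B, G}.
Round 4, table 7: eliminating its round and table leaves {C, E, G}.
Round 5, table 1: eliminating its round and table leaves {A, D, E}.
Round 5, table 4: eliminating its round and table leaves {D}.
Round 5, table 5: eliminating its round and table leaves {A, D, E, G}.
Round 5, table 6: eliminating its round and table leaves {A, D, G}.
Round 7, table 5: eliminating its round and table leaves {D}.
Enumerating the assignments across these blanks that avoid any round or table repeat gives 12 completions.

12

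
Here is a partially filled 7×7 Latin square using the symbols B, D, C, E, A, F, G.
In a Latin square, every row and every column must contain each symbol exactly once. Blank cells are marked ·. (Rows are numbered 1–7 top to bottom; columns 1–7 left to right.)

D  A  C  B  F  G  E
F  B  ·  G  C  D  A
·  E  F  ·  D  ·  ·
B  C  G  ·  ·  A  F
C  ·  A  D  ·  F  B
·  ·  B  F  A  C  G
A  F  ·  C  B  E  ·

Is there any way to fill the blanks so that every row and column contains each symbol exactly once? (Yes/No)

No

Row 2, column 3: row 2 has {B, D, C, A, F, G} and column 3 has {B, C, A, F, G}, so it must be E.
Row 3, column 1: row 3 has {D, E, F} and column 1 has {B, D, C, A, F}, so it must be G.
Row 3, column 4: row 3 has {D, E, F, G} and column 4 has {B, D, C, F, G}, so it must be A.
Row 3, column 6: row 3 has {D, E, A, F, G} and column 6 has {D, C, E, A, F, G}, so it must be B.
Row 3, column 7: row 3 has {B, D, E, A, F, G} and column 7 has {B, E, A, F, G}, so it must be C.
Row 4, column 4: row 4 has {B, C, A, F, G} and column 4 has {B, D, C, A, F, G}, so it must be E.
Now row 4, column 5: row 4 together with column 5 already contain {B, D, C, E, A, F, G} — every symbol — so nothing can go there. The grid has no valid completion.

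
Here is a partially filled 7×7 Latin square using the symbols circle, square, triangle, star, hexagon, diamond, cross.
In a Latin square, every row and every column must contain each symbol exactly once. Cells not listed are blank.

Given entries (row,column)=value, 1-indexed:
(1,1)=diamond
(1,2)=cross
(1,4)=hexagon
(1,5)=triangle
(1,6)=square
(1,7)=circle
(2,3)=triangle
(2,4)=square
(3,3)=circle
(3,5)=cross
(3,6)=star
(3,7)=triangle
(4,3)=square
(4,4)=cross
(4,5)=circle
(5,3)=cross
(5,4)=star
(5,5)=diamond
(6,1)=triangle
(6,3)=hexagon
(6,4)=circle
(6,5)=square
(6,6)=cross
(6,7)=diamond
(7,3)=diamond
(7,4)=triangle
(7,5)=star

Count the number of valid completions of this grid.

Row 1, column 3: eliminating its row and column leaves {star}.
Row 2, column 1: eliminating its row and column leaves {circle, star, hexagon, cross}.
Row 2, column 2: eliminating its row and column leaves {circle, star, hexagon, diamond}.
Row 2, column 5: eliminating its row and column leaves {hexagon}.
Row 2, column 6: eliminating its row and column leaves {circle, hexagon, diamond}.
Row 2, column 7: eliminating its row and column leaves {star, hexagon, cross}.
Row 3, column 1: eliminating its row and column leaves {square, hexagon}.
Row 3, column 2: eliminating its row and column leaves {square, hexagon, diamond}.
Row 3, column 4: eliminating its row and column leaves {diamond}.
Row 4, column 1: eliminating its row and column leaves {star, hexagon}.
Row 4, column 2: eliminating its row and column leaves {triangle, star, hexagon, diamond}.
Row 4, column 6: eliminating its row and column leaves {triangle, hexagon, diamond}.
Row 4, column 7: eliminating its row and column leaves {star, hexagon}.
Row 5, column 1: eliminating its row and column leaves {circle, square, hexagon}.
Row 5, column 2: eliminating its row and column leaves {circle, square, triangle, hexagon}.
Row 5, column 6: eliminating its row and column leaves {circle, triangle, hexagon}.
Row 5, column 7: eliminating its row and column leaves {square, hexagon}.
Row 6, column 2: eliminating its row and column leaves {star}.
Row 7, column 1: eliminating its row and column leaves {circle, square, hexagon, cross}.
Row 7, column 2: eliminating its row and column leaves {circle, square, hexagon}.
Row 7, column 6: eliminating its row and column leaves {circle, hexagon}.
Row 7, column 7: eliminating its row and column leaves {square, hexagon, cross}.
Enumerating the assignments across these blanks that avoid any row or column repeat gives 7 completions.

7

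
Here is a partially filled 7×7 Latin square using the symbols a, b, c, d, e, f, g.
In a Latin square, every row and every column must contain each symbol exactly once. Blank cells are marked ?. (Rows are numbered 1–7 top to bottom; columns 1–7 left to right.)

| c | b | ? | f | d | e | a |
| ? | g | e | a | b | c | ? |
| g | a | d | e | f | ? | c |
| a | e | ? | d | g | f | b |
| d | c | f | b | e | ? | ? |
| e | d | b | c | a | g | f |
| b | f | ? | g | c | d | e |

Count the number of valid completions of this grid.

1

Row 1, column 3: eliminating its row and column leaves {g}.
Row 2, column 1: eliminating its row and column leaves {f}.
Row 2, column 7: eliminating its row and column leaves {d}.
Row 3, column 6: eliminating its row and column leaves {b}.
Row 4, column 3: eliminating its row and column leaves {c}.
Row 5, column 6: eliminating its row and column leaves {a}.
Row 5, column 7: eliminating its row and column leaves {g}.
Row 7, column 3: eliminating its row and column leaves {a}.
Only one assignment across all blanks avoids any row or column repeat, giving 1 completion.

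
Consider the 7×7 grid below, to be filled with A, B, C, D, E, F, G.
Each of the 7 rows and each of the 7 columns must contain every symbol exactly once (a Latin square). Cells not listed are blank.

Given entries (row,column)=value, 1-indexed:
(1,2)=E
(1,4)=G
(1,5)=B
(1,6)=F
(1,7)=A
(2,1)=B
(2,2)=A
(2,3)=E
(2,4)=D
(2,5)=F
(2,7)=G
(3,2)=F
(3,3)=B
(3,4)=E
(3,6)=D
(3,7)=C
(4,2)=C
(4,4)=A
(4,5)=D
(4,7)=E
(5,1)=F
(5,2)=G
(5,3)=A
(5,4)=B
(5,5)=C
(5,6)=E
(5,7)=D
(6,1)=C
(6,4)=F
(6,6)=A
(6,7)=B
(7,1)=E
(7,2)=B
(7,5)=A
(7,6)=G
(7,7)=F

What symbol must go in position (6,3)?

Row 1, column 1: row 1 has {A, B, E, F, G} and column 1 has {B, C, E, F}, leaving only D.
Row 1, column 3: row 1 has {A, B, D, E, F, G} and column 3 has {A, B, E}, leaving only C.
Row 2, column 6: row 2 has {A, B, D, E, F, G} and column 6 has {A, D, E, F, G}, leaving only C.
Row 3, column 5: row 3 has {B, C, D, E, F} and column 5 has {A, B, C, D, F}, leaving only G.
Row 3, column 1: row 3 has {B, C, D, E, F, G} and column 1 has {B, C, D, E, F}, leaving only A.
Row 4, column 1: row 4 has {A, C, D, E} and column 1 has {A, B, C, D, E, F}, leaving only G.
Row 4, column 3: row 4 has {A, C, D, E, G} and column 3 has {A, B, C, E}, leaving only F.
Row 4, column 6: row 4 has {A, C, D, E, F, G} and column 6 has {A, C, D, E, F, G}, leaving only B.
Row 6, column 2: row 6 has {A, B, C, F} and column 2 has {A, B, C, E, F, G}, leaving only D.
Row 6 already has {A, B, C, D, F} and column 3 already has {A, B, C, E, F}, so row 6, column 3 must be G.

G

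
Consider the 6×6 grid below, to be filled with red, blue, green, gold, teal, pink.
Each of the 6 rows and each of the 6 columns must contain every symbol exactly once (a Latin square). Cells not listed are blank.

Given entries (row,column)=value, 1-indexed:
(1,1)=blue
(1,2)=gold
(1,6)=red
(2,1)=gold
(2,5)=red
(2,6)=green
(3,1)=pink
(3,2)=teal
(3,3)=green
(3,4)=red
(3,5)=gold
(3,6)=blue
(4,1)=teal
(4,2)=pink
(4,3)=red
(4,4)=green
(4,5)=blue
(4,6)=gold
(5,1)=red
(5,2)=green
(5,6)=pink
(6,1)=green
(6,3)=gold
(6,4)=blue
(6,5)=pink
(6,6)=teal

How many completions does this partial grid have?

2

Row 1, column 3: eliminating its row and column leaves {teal, pink}.
Row 1, column 4: eliminating its row and column leaves {teal, pink}.
Row 1, column 5: eliminating its row and column leaves {green, teal}.
Row 2, column 2: eliminating its row and column leaves {blue}.
Row 2, column 3: eliminating its row and column leaves {blue, teal, pink}.
Row 2, column 4: eliminating its row and column leaves {teal, pink}.
Row 5, column 3: eliminating its row and column leaves {blue, teal}.
Row 5, column 4: eliminating its row and column leaves {gold, teal}.
Row 5, column 5: eliminating its row and column leaves {teal}.
Row 6, column 2: eliminating its row and column leaves {red}.
Enumerating the assignments across these blanks that avoid any row or column repeat gives 2 completions.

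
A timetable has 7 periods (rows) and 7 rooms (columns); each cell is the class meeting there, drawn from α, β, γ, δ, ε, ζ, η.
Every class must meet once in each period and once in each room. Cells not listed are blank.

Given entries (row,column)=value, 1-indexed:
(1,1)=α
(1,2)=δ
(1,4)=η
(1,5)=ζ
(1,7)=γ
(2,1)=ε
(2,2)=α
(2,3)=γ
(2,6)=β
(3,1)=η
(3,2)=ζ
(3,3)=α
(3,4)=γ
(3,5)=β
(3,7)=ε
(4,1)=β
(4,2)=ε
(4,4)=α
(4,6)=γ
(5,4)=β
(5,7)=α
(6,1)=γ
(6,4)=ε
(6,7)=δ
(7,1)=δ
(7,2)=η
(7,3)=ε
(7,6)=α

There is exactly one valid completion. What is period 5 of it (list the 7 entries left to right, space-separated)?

Period 5, room 1: period 5 has {α, β} and room 1 has {α, β, γ, δ, ε, η}, leaving only ζ.
Period 5, room 2: period 5 has {α, β, ζ} and room 2 has {α, δ, ε, ζ, η}, leaving only γ.
Period 1, room 3: period 1 has {α, γ, δ, ζ, η} and room 3 has {α, γ, ε}, leaving only β.
Period 1, room 6: period 1 has {α, β, γ, δ, ζ, η} and room 6 has {α, β, γ}, leaving only ε.
Period 3, room 6: period 3 has {α, β, γ, ε, ζ, η} and room 6 has {α, β, γ, ε}, leaving only δ.
Period 5, room 6: period 5 has {α, β, γ, ζ} and room 6 has {α, β, γ, δ, ε}, leaving only η.
Period 5, room 3: period 5 has {α, β, γ, ζ, η} and room 3 has {α, β, γ, ε}, leaving only δ.
Period 5, room 5: period 5 has {α, β, γ, δ, ζ, η} and room 5 has {β, ζ}, leaving only ε.
So period 5 reads: ζ γ δ β ε η α.

ζ γ δ β ε η α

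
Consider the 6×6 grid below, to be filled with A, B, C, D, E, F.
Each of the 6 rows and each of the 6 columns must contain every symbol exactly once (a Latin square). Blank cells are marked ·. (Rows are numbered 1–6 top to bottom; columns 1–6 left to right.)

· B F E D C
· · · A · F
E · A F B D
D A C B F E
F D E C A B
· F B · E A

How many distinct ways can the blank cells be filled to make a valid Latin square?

Row 1, column 1: eliminating its row and column leaves {A}.
Row 2, column 1: eliminating its row and column leaves {B, C}.
Row 2, column 2: eliminating its row and column leaves {C, E}.
Row 2, column 3: eliminating its row and column leaves {D}.
Row 2, column 5: eliminating its row and column leaves {C}.
Row 3, column 2: eliminating its row and column leaves {C}.
Row 6, column 1: eliminating its row and column leaves {C}.
Row 6, column 4: eliminating its row and column leaves {D}.
Only one assignment across all blanks avoids any row or column repeat, giving 1 completion.

1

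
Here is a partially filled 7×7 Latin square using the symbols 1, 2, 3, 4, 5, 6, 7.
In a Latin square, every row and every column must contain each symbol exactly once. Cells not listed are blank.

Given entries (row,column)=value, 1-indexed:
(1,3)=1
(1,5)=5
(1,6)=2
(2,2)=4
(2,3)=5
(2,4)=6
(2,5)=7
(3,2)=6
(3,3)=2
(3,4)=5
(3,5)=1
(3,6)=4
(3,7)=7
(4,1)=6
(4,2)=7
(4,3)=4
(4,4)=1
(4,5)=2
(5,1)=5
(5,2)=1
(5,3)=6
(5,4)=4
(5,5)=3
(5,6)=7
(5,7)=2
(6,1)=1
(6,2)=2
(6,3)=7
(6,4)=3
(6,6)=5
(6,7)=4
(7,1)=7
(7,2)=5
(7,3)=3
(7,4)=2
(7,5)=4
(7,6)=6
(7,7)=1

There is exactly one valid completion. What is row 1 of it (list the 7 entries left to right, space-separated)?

4 3 1 7 5 2 6

Row 1, column 2: row 1 has {1, 2, 5} and column 2 has {1, 2, 4, 5, 6, 7}, leaving only 3.
Row 1, column 1: row 1 has {1, 2, 3, 5} and column 1 has {1, 5, 6, 7}, leaving only 4.
Row 1, column 4: row 1 has {1, 2, 3, 4, 5} and column 4 has {1, 2, 3, 4, 5, 6}, leaving only 7.
Row 1, column 7: row 1 has {1, 2, 3, 4, 5, 7} and column 7 has {1, 2, 4, 7}, leaving only 6.
So row 1 reads: 4 3 1 7 5 2 6.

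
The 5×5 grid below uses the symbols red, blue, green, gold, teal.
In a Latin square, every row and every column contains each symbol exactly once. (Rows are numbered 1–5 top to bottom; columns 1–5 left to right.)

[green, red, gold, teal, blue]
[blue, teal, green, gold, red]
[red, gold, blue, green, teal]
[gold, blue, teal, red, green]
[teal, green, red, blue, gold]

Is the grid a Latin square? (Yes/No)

Each row is a permutation of the 5 symbols, and so is each column.

Yes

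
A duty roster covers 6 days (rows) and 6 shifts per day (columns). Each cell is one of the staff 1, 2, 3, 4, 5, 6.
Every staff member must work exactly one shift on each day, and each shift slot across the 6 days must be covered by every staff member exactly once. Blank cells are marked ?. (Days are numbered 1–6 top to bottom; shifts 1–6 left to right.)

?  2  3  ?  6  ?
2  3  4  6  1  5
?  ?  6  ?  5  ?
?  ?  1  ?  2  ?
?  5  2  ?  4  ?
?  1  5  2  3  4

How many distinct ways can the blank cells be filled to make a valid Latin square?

4

Day 1, shift 1: eliminating its day and shift leaves {1, 4, 5}.
Day 1, shift 4: eliminating its day and shift leaves {1, 4, 5}.
Day 1, shift 6: eliminating its day and shift leaves {1}.
Day 3, shift 1: eliminating its day and shift leaves {1, 3, 4}.
Day 3, shift 2: eliminating its day and shift leaves {4}.
Day 3, shift 4: eliminating its day and shift leaves {1, 3, 4}.
Day 3, shift 6: eliminating its day and shift leaves {1, 2, 3}.
Day 4, shift 1: eliminating its day and shift leaves {3, 4, 5, 6}.
Day 4, shift 2: eliminating its day and shift leaves {4, 6}.
Day 4, shift 4: eliminating its day and shift leaves {3, 4, 5}.
Day 4, shift 6: eliminating its day and shift leaves {3, 6}.
Day 5, shift 1: eliminating its day and shift leaves {1, 3, 6}.
Day 5, shift 4: eliminating its day and shift leaves {1, 3}.
Day 5, shift 6: eliminating its day and shift leaves {1, 3, 6}.
Day 6, shift 1: eliminating its day and shift leaves {6}.
Enumerating the assignments across these blanks that avoid any day or shift repeat gives 4 completions.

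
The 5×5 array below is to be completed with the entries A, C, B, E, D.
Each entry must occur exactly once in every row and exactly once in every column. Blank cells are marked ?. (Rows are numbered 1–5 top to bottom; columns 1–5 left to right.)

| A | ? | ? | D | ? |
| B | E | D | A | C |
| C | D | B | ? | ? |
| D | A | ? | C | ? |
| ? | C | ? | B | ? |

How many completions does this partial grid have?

1

Row 1, column 2: eliminating its row and column leaves {B}.
Row 1, column 3: eliminating its row and column leaves {C, E}.
Row 1, column 5: eliminating its row and column leaves {B, E}.
Row 3, column 4: eliminating its row and column leaves {E}.
Row 3, column 5: eliminating its row and column leaves {A, E}.
Row 4, column 3: eliminating its row and column leaves {E}.
Row 4, column 5: eliminating its row and column leaves {B, E}.
Row 5, column 1: eliminating its row and column leaves {E}.
Row 5, column 3: eliminating its row and column leaves {A, E}.
Row 5, column 5: eliminating its row and column leaves {A, E, D}.
Only one assignment across all blanks avoids any row or column repeat, giving 1 completion.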